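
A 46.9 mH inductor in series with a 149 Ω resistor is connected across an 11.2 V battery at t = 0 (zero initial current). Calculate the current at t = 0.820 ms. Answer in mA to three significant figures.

I ≈ 69.6 mA

τ = L/R = 4.690×10^-2/149 = 3.148×10^-4 s; final current I_∞ = ε/R = 11.2/149 = 7.517×10^-2 A.
I(t) = I_∞(1 − e^(−t/τ)) with t/τ = 2.605.
I = (7.517×10^-2)(1 − e^(−2.605)) = 6.961×10^-2 A.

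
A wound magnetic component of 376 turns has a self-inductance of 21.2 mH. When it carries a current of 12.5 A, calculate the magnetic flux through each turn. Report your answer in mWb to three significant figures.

From L = NΦ_B/I, the flux per turn is Φ_B = LI/N.
Φ_B = (2.120×10^-2 H)(12.5 A)/376 = 7.048×10^-4 Wb.

Φ_B ≈ 0.705 mWb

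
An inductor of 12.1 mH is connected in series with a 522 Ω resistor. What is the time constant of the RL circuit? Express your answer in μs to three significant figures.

τ ≈ 23.2 μs

τ = L/R = (1.210×10^-2 H)/(522 Ω) = 2.318×10^-5 s.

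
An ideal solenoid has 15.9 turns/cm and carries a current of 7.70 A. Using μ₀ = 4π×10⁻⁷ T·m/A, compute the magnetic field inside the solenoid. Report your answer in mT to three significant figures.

Inside a long solenoid, B = μ₀nI.
B = (4π×10⁻⁷)(1.590×10^3 m⁻¹)(7.70 A) = 1.539×10^-2 T.

B ≈ 15.4 mT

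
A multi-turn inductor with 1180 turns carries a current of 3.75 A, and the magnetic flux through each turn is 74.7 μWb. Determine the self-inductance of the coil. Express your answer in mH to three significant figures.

Self-inductance is defined by L = NΦ_B/I (flux linkage over current).
L = (1180)(7.470×10^-5 Wb)/(3.75 A) = 2.351×10^-2 H.

L ≈ 23.5 mH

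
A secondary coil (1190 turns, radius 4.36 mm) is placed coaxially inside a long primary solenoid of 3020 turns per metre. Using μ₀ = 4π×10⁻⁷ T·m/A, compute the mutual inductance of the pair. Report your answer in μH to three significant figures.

The outer solenoid produces a uniform field B₁ = μ₀n₁I₁ across the inner coil,
so the flux linkage is N₂Φ = N₂B₁A₂ = μ₀n₁N₂A₂·I₁, giving M = μ₀n₁N₂A₂.
A₂ = πr² = π(4.360×10^-3 m)² = 5.972×10^-5 m².
M = (4π×10⁻⁷)(3020)(1190)(5.972×10^-5) = 2.697×10^-4 H.

M ≈ 270 μH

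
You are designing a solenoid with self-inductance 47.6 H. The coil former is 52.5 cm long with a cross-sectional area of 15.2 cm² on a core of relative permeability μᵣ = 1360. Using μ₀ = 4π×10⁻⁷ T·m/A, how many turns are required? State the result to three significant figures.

N ≈ 3100 turns

A = 15.2 cm² = 1.520×10^-3 m².
From L = μ₀μᵣN²A/ℓ, N = √(Lℓ / (μ₀μᵣA)).
N = √[(47.6)(0.525) / ((4π×10⁻⁷)(1360)×1.520×10^-3)] = √(9.620×10^6) ≈ 3101.6.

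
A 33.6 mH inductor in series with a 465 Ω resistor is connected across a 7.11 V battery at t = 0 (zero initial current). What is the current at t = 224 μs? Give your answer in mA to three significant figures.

I ≈ 14.6 mA

τ = L/R = 3.360×10^-2/465 = 7.226×10^-5 s; final current I_∞ = ε/R = 7.11/465 = 1.529×10^-2 A.
I(t) = I_∞(1 − e^(−t/τ)) with t/τ = 3.100.
I = (1.529×10^-2)(1 − e^(−3.100)) = 1.460×10^-2 A.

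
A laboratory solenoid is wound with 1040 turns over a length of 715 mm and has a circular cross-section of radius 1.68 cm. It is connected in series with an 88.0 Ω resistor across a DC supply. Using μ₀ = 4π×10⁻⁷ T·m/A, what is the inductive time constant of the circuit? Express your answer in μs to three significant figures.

τ ≈ 19.2 μs

A = πr² = π(1.680×10^-2 m)² = 8.867×10^-4 m².
L = μ₀N²A/ℓ = (4π×10⁻⁷)(1040)²(8.867×10^-4)/(0.715) = 1.686×10^-3 H.
τ = L/R = (1.686×10^-3)/(88.0) = 1.915×10^-5 s.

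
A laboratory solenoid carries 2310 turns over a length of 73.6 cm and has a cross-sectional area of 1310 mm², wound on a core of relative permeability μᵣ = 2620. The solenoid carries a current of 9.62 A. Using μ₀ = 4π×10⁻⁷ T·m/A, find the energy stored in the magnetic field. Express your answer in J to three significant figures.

A = 1310 mm² = 1.310×10^-3 m².
L = μ₀μᵣN²A/ℓ = (4π×10⁻⁷)(2620)(2310)²(1.310×10^-3)/(0.736) = 31.27 H.
U = ½LI² = ½(31.27)(9.62)² = 1.447×10^3 J.

U ≈ 1450 J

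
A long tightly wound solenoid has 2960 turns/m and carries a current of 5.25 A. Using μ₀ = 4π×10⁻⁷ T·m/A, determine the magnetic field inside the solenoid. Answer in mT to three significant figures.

B ≈ 19.5 mT

Inside a long solenoid, B = μ₀nI.
B = (4π×10⁻⁷)(2.960×10^3 m⁻¹)(5.25 A) = 1.953×10^-2 T.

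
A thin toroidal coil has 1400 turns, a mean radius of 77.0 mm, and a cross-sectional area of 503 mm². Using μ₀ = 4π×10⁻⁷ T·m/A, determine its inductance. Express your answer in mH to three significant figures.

L ≈ 2.56 mH

For a thin toroid, L = μ₀N²A/(2πR).
L = (4π×10⁻⁷)(1400)²(5.030×10^-4) / (2π×7.700×10^-2 m) = 2.561×10^-3 H.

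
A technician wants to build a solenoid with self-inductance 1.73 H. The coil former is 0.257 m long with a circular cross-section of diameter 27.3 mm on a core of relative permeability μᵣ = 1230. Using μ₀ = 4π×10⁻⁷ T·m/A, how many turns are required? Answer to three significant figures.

A = π(d/2)² = π(1.365×10^-2 m)² = 5.853×10^-4 m².
From L = μ₀μᵣN²A/ℓ, N = √(Lℓ / (μ₀μᵣA)).
N = √[(1.73)(0.257) / ((4π×10⁻⁷)(1230)×5.853×10^-4)] = √(4.914×10^5) ≈ 701.0.

N ≈ 701 turns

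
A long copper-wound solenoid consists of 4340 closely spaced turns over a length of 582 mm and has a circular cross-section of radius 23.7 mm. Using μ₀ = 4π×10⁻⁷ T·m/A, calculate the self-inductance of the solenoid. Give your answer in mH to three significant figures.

A = πr² = π(2.370×10^-2 m)² = 1.7646×10^-3 m².
For a long solenoid, L = μ₀N²A/ℓ.
L = (4π×10⁻⁷)(4340)²(1.7646×10^-3)/(0.582 m) = 7.177×10^-2 H.

L ≈ 71.8 mH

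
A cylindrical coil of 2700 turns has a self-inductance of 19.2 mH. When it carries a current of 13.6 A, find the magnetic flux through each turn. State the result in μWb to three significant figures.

From L = NΦ_B/I, the flux per turn is Φ_B = LI/N.
Φ_B = (1.920×10^-2 H)(13.6 A)/2700 = 9.671×10^-5 Wb.

Φ_B ≈ 96.7 μWb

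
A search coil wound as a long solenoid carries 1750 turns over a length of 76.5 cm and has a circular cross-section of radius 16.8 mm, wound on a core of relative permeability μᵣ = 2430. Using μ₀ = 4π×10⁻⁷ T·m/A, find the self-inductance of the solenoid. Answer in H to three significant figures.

A = πr² = π(1.680×10^-2 m)² = 8.867×10^-4 m².
For a long solenoid, L = μ₀μᵣN²A/ℓ.
L = (4π×10⁻⁷)(2430)(1750)²(8.867×10^-4)/(0.765 m) = 10.84 H.

L ≈ 10.8 H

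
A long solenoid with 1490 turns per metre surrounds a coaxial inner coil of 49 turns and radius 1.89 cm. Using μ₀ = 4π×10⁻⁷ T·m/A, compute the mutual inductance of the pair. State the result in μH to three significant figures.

The outer solenoid produces a uniform field B₁ = μ₀n₁I₁ across the inner coil,
so the flux linkage is N₂Φ = N₂B₁A₂ = μ₀n₁N₂A₂·I₁, giving M = μ₀n₁N₂A₂.
A₂ = πr² = π(1.890×10^-2 m)² = 1.122×10^-3 m².
M = (4π×10⁻⁷)(1490)(49)(1.122×10^-3) = 1.030×10^-4 H.

M ≈ 103 μH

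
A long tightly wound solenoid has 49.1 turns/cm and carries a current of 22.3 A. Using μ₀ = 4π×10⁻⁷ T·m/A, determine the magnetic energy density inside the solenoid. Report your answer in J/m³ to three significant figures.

u ≈ 7530 J/m³

B = μ₀nI = (4π×10⁻⁷)(4.910×10^3)(22.3) = 0.1376 T.
u = B²/(2μ₀) = (0.1376)²/(2×4π×10⁻⁷) = 7.533×10^3 J/m³.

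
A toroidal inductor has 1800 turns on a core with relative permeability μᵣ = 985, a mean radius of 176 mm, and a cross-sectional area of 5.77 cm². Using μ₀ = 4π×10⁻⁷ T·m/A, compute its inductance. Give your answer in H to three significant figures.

L ≈ 2.09 H

For a thin toroid, L = μ₀μᵣN²A/(2πR).
L = (4π×10⁻⁷)(985)(1800)²(5.770×10^-4) / (2π×0.176 m) = 2.093 H.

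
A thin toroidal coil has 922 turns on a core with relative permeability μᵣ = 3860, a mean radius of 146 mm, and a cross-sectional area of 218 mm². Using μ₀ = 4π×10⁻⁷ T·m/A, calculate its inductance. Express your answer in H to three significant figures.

For a thin toroid, L = μ₀μᵣN²A/(2πR).
L = (4π×10⁻⁷)(3860)(922)²(2.180×10^-4) / (2π×0.146 m) = 0.9799 H.

L ≈ 0.980 H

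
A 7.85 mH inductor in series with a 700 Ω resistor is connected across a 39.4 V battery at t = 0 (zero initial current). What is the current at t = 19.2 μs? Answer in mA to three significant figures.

I ≈ 46.1 mA

τ = L/R = 7.850×10^-3/700 = 1.121×10^-5 s; final current I_∞ = ε/R = 39.4/700 = 5.629×10^-2 A.
I(t) = I_∞(1 − e^(−t/τ)) with t/τ = 1.712.
I = (5.629×10^-2)(1 − e^(−1.712)) = 4.613×10^-2 A.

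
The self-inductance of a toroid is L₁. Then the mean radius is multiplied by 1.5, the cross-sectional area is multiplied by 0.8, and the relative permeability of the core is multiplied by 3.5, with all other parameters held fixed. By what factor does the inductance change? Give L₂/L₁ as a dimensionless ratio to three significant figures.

For a toroid, L ∝ μᵣN²A/R.
L₂/L₁ = (1.5)^-1 × (0.8) × (3.5) = 1.87.

L₂/L₁ = 1.87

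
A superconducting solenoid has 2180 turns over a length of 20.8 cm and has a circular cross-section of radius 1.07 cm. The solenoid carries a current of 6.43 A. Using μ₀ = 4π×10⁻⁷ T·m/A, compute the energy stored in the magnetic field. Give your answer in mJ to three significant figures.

U ≈ 213 mJ

A = πr² = π(1.070×10^-2 m)² = 3.597×10^-4 m².
L = μ₀N²A/ℓ = (4π×10⁻⁷)(2180)²(3.597×10^-4)/(0.208) = 1.033×10^-2 H.
U = ½LI² = ½(1.033×10^-2)(6.43)² = 0.21349 J.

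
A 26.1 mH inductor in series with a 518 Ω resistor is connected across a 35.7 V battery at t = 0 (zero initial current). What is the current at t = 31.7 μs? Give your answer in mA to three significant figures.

τ = L/R = 2.610×10^-2/518 = 5.039×10^-5 s; final current I_∞ = ε/R = 35.7/518 = 6.892×10^-2 A.
I(t) = I_∞(1 − e^(−t/τ)) with t/τ = 0.629.
I = (6.892×10^-2)(1 − e^(−0.629)) = 3.218×10^-2 A.

I ≈ 32.2 mA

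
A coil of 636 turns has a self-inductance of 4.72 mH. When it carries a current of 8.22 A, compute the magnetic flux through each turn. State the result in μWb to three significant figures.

Φ_B ≈ 61.0 μWb

From L = NΦ_B/I, the flux per turn is Φ_B = LI/N.
Φ_B = (4.720×10^-3 H)(8.22 A)/636 = 6.100×10^-5 Wb.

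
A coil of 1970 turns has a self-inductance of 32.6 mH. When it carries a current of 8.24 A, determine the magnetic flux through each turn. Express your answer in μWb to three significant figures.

From L = NΦ_B/I, the flux per turn is Φ_B = LI/N.
Φ_B = (3.260×10^-2 H)(8.24 A)/1970 = 1.364×10^-4 Wb.

Φ_B ≈ 136 μWb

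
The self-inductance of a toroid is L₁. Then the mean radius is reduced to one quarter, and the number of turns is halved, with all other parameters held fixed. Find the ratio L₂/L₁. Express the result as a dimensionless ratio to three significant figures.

For a toroid, L ∝ μᵣN²A/R.
L₂/L₁ = (0.25)^-1 × (0.5)^2 = 1.00.

L₂/L₁ = 1.00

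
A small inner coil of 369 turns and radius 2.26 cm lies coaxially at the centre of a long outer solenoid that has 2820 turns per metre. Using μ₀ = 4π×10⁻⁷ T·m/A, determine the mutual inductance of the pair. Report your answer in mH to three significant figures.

M ≈ 2.10 mH

The outer solenoid produces a uniform field B₁ = μ₀n₁I₁ across the inner coil,
so the flux linkage is N₂Φ = N₂B₁A₂ = μ₀n₁N₂A₂·I₁, giving M = μ₀n₁N₂A₂.
A₂ = πr² = π(2.260×10^-2 m)² = 1.6046×10^-3 m².
M = (4π×10⁻⁷)(2820)(369)(1.6046×10^-3) = 2.098×10^-3 H.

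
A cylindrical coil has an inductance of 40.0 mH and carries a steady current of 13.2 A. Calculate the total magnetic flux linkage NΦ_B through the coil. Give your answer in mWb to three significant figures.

From L = NΦ_B/I, the flux linkage is NΦ_B = LI.
NΦ_B = (4.000×10^-2 H)(13.2 A) = 0.528 Wb.

NΦ_B ≈ 528 mWb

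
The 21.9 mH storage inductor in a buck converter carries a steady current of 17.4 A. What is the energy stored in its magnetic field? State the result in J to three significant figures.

Stored magnetic energy: U = ½LI².
U = ½(2.190×10^-2 H)(17.4 A)² = 3.315 J.

U ≈ 3.32 J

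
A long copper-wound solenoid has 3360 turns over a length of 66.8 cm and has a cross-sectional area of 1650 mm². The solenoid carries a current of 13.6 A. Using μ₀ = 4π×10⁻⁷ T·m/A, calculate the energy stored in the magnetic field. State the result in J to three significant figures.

A = 1650 mm² = 1.650×10^-3 m².
L = μ₀N²A/ℓ = (4π×10⁻⁷)(3360)²(1.650×10^-3)/(0.668) = 3.504×10^-2 H.
U = ½LI² = ½(3.504×10^-2)(13.6)² = 3.241 J.

U ≈ 3.24 J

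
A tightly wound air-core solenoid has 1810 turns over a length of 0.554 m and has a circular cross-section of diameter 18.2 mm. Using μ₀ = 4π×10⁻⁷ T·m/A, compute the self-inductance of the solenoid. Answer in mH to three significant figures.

L ≈ 1.93 mH

A = π(d/2)² = π(9.100×10^-3 m)² = 2.602×10^-4 m².
For a long solenoid, L = μ₀N²A/ℓ.
L = (4π×10⁻⁷)(1810)²(2.602×10^-4)/(0.554 m) = 1.933×10^-3 H.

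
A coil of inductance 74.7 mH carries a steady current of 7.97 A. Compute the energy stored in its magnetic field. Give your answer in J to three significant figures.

Stored magnetic energy: U = ½LI².
U = ½(7.470×10^-2 H)(7.97 A)² = 2.373 J.

U ≈ 2.37 J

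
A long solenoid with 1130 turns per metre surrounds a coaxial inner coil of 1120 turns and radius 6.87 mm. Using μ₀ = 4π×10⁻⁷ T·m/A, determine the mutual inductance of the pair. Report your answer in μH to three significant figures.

M ≈ 236 μH

The outer solenoid produces a uniform field B₁ = μ₀n₁I₁ across the inner coil,
so the flux linkage is N₂Φ = N₂B₁A₂ = μ₀n₁N₂A₂·I₁, giving M = μ₀n₁N₂A₂.
A₂ = πr² = π(6.870×10^-3 m)² = 1.483×10^-4 m².
M = (4π×10⁻⁷)(1130)(1120)(1.483×10^-4) = 2.358×10^-4 H.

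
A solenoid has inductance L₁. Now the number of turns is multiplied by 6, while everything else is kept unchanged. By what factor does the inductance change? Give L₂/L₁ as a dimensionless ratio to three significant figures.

For a solenoid, L ∝ μᵣN²A/ℓ.
L₂/L₁ = (6)^2 = 36.0.

L₂/L₁ = 36.0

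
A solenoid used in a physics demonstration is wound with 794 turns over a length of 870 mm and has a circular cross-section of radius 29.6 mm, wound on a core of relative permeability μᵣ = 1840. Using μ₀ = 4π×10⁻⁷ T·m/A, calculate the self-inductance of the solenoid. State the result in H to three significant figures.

A = πr² = π(2.960×10^-2 m)² = 2.753×10^-3 m².
For a long solenoid, L = μ₀μᵣN²A/ℓ.
L = (4π×10⁻⁷)(1840)(794)²(2.753×10^-3)/(0.87 m) = 4.612 H.

L ≈ 4.61 H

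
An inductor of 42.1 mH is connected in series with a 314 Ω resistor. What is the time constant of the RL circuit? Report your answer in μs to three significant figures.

τ = L/R = (4.210×10^-2 H)/(314 Ω) = 1.341×10^-4 s.

τ ≈ 134 μs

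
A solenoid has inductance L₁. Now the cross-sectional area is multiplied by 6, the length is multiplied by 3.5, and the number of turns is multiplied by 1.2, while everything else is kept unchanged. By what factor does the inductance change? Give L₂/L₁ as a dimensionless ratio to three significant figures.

For a solenoid, L ∝ μᵣN²A/ℓ.
L₂/L₁ = (6) × (3.5)^-1 × (1.2)^2 = 2.47.

L₂/L₁ = 2.47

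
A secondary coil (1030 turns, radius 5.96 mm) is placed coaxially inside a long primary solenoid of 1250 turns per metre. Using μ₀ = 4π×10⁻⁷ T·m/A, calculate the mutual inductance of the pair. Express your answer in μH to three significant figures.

The outer solenoid produces a uniform field B₁ = μ₀n₁I₁ across the inner coil,
so the flux linkage is N₂Φ = N₂B₁A₂ = μ₀n₁N₂A₂·I₁, giving M = μ₀n₁N₂A₂.
A₂ = πr² = π(5.960×10^-3 m)² = 1.116×10^-4 m².
M = (4π×10⁻⁷)(1250)(1030)(1.116×10^-4) = 1.806×10^-4 H.

M ≈ 181 μH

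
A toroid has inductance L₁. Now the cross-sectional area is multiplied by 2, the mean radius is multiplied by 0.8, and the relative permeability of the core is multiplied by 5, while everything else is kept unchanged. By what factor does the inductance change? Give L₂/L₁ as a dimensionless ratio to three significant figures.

L₂/L₁ = 12.5

For a toroid, L ∝ μᵣN²A/R.
L₂/L₁ = (2) × (0.8)^-1 × (5) = 12.5.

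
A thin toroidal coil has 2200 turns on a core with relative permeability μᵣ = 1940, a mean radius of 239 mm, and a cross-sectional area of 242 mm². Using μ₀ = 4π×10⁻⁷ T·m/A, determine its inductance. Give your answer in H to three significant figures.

For a thin toroid, L = μ₀μᵣN²A/(2πR).
L = (4π×10⁻⁷)(1940)(2200)²(2.420×10^-4) / (2π×0.239 m) = 1.901 H.

L ≈ 1.90 H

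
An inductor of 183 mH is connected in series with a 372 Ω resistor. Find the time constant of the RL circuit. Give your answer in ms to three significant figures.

τ ≈ 0.492 ms

τ = L/R = (0.183 H)/(372 Ω) = 4.919×10^-4 s.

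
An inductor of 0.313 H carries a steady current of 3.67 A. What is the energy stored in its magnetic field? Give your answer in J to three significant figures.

U ≈ 2.11 J

Stored magnetic energy: U = ½LI².
U = ½(0.313 H)(3.67 A)² = 2.108 J.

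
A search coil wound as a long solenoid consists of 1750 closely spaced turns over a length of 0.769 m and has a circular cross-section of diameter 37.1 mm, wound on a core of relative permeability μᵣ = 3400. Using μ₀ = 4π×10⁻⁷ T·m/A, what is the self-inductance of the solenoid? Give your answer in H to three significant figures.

A = π(d/2)² = π(1.855×10^-2 m)² = 1.081×10^-3 m².
For a long solenoid, L = μ₀μᵣN²A/ℓ.
L = (4π×10⁻⁷)(3400)(1750)²(1.081×10^-3)/(0.769 m) = 18.39 H.

L ≈ 18.4 H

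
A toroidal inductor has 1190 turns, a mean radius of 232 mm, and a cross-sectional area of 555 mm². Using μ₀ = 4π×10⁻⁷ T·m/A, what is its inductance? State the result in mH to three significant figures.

For a thin toroid, L = μ₀N²A/(2πR).
L = (4π×10⁻⁷)(1190)²(5.550×10^-4) / (2π×0.232 m) = 6.775×10^-4 H.

L ≈ 0.678 mH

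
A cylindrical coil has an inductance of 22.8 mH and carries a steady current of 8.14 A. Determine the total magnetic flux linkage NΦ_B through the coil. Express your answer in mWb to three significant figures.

NΦ_B ≈ 186 mWb

From L = NΦ_B/I, the flux linkage is NΦ_B = LI.
NΦ_B = (2.280×10^-2 H)(8.14 A) = 0.1856 Wb.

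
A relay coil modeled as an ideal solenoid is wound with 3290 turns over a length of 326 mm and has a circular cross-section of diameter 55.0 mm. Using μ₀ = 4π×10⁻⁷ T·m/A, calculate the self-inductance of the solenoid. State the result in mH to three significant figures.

L ≈ 99.1 mH

A = π(d/2)² = π(2.750×10^-2 m)² = 2.376×10^-3 m².
For a long solenoid, L = μ₀N²A/ℓ.
L = (4π×10⁻⁷)(3290)²(2.376×10^-3)/(0.326 m) = 9.913×10^-2 H.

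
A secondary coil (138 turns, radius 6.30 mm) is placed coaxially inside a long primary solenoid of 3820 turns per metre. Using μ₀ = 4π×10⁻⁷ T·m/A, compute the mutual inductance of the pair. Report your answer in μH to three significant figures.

The outer solenoid produces a uniform field B₁ = μ₀n₁I₁ across the inner coil,
so the flux linkage is N₂Φ = N₂B₁A₂ = μ₀n₁N₂A₂·I₁, giving M = μ₀n₁N₂A₂.
A₂ = πr² = π(6.300×10^-3 m)² = 1.247×10^-4 m².
M = (4π×10⁻⁷)(3820)(138)(1.247×10^-4) = 8.260×10^-5 H.

M ≈ 82.6 μH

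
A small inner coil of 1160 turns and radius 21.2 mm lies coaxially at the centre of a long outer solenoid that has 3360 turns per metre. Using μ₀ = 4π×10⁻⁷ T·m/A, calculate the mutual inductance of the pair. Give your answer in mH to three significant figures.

M ≈ 6.92 mH

The outer solenoid produces a uniform field B₁ = μ₀n₁I₁ across the inner coil,
so the flux linkage is N₂Φ = N₂B₁A₂ = μ₀n₁N₂A₂·I₁, giving M = μ₀n₁N₂A₂.
A₂ = πr² = π(2.120×10^-2 m)² = 1.412×10^-3 m².
M = (4π×10⁻⁷)(3360)(1160)(1.412×10^-3) = 6.916×10^-3 H.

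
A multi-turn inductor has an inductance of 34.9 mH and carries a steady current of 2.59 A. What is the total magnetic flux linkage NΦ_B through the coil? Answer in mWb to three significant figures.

From L = NΦ_B/I, the flux linkage is NΦ_B = LI.
NΦ_B = (3.490×10^-2 H)(2.59 A) = 9.039×10^-2 Wb.

NΦ_B ≈ 90.4 mWb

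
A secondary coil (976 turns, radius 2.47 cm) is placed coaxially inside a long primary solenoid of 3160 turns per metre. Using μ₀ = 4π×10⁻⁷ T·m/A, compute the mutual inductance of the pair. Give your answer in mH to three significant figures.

M ≈ 7.43 mH

The outer solenoid produces a uniform field B₁ = μ₀n₁I₁ across the inner coil,
so the flux linkage is N₂Φ = N₂B₁A₂ = μ₀n₁N₂A₂·I₁, giving M = μ₀n₁N₂A₂.
A₂ = πr² = π(2.470×10^-2 m)² = 1.917×10^-3 m².
M = (4π×10⁻⁷)(3160)(976)(1.917×10^-3) = 7.428×10^-3 H.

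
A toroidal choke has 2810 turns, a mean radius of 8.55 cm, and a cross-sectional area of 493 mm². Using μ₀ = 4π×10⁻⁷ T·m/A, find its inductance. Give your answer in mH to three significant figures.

L ≈ 9.11 mH

For a thin toroid, L = μ₀N²A/(2πR).
L = (4π×10⁻⁷)(2810)²(4.930×10^-4) / (2π×8.550×10^-2 m) = 9.106×10^-3 H.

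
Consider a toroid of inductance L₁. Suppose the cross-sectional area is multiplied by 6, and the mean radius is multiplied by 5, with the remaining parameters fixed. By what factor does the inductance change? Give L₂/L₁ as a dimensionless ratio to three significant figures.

L₂/L₁ = 1.20

For a toroid, L ∝ μᵣN²A/R.
L₂/L₁ = (6) × (5)^-1 = 1.20.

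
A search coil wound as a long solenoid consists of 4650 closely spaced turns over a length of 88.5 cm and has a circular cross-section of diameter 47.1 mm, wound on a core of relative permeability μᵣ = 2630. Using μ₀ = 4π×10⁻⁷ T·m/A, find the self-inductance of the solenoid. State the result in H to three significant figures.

L ≈ 141 H

A = π(d/2)² = π(2.355×10^-2 m)² = 1.742×10^-3 m².
For a long solenoid, L = μ₀μᵣN²A/ℓ.
L = (4π×10⁻⁷)(2630)(4650)²(1.742×10^-3)/(0.885 m) = 140.7 H.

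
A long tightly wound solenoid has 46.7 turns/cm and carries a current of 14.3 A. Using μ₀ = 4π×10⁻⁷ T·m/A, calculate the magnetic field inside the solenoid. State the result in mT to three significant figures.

B ≈ 83.9 mT

Inside a long solenoid, B = μ₀nI.
B = (4π×10⁻⁷)(4.670×10^3 m⁻¹)(14.3 A) = 8.392×10^-2 T.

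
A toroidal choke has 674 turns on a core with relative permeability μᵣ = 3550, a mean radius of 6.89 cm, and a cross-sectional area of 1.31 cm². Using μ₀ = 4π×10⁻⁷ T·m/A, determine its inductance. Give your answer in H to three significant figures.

For a thin toroid, L = μ₀μᵣN²A/(2πR).
L = (4π×10⁻⁷)(3550)(674)²(1.310×10^-4) / (2π×6.890×10^-2 m) = 0.6132 H.

L ≈ 0.613 H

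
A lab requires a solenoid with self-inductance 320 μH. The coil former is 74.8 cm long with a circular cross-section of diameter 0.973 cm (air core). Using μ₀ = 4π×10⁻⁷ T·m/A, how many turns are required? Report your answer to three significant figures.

N ≈ 1600 turns

A = π(d/2)² = π(4.865×10^-3 m)² = 7.436×10^-5 m².
From L = μ₀N²A/ℓ, N = √(Lℓ / (μ₀A)).
N = √[(3.200×10^-4)(0.748) / ((4π×10⁻⁷)×7.436×10^-5)] = √(2.562×10^6) ≈ 1600.5.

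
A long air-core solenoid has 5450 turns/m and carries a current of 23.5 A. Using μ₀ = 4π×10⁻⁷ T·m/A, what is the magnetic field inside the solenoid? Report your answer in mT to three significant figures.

B ≈ 161 mT

Inside a long solenoid, B = μ₀nI.
B = (4π×10⁻⁷)(5.450×10^3 m⁻¹)(23.5 A) = 0.1609 T.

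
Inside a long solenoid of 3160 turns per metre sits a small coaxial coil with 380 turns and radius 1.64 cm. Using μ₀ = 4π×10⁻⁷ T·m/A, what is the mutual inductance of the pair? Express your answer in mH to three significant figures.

M ≈ 1.28 mH

The outer solenoid produces a uniform field B₁ = μ₀n₁I₁ across the inner coil,
so the flux linkage is N₂Φ = N₂B₁A₂ = μ₀n₁N₂A₂·I₁, giving M = μ₀n₁N₂A₂.
A₂ = πr² = π(1.640×10^-2 m)² = 8.450×10^-4 m².
M = (4π×10⁻⁷)(3160)(380)(8.450×10^-4) = 1.275×10^-3 H.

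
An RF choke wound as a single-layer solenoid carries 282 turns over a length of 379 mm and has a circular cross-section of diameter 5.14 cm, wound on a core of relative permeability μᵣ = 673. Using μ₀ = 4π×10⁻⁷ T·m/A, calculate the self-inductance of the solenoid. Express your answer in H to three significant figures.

L ≈ 0.368 H

A = π(d/2)² = π(2.570×10^-2 m)² = 2.07499×10^-3 m².
For a long solenoid, L = μ₀μᵣN²A/ℓ.
L = (4π×10⁻⁷)(673)(282)²(2.07499×10^-3)/(0.379 m) = 0.3682 H.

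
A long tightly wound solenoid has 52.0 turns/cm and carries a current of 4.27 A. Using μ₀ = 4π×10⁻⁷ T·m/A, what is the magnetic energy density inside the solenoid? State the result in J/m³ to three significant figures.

u ≈ 310 J/m³

B = μ₀nI = (4π×10⁻⁷)(5.200×10^3)(4.27) = 2.790×10^-2 T.
u = B²/(2μ₀) = (2.790×10^-2)²/(2×4π×10⁻⁷) = 309.8 J/m³.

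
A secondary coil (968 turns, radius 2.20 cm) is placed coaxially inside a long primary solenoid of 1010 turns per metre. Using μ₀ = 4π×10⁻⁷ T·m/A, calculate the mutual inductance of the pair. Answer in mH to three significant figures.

The outer solenoid produces a uniform field B₁ = μ₀n₁I₁ across the inner coil,
so the flux linkage is N₂Φ = N₂B₁A₂ = μ₀n₁N₂A₂·I₁, giving M = μ₀n₁N₂A₂.
A₂ = πr² = π(2.200×10^-2 m)² = 1.521×10^-3 m².
M = (4π×10⁻⁷)(1010)(968)(1.521×10^-3) = 1.868×10^-3 H.

M ≈ 1.87 mH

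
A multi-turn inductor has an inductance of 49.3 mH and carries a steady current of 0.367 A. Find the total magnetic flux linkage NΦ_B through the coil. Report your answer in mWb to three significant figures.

NΦ_B ≈ 18.1 mWb

From L = NΦ_B/I, the flux linkage is NΦ_B = LI.
NΦ_B = (4.930×10^-2 H)(0.367 A) = 1.809×10^-2 Wb.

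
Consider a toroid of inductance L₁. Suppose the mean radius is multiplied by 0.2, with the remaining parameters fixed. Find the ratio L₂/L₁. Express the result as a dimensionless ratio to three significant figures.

L₂/L₁ = 5.00

For a toroid, L ∝ μᵣN²A/R.
L₂/L₁ = (0.2)^-1 = 5.00.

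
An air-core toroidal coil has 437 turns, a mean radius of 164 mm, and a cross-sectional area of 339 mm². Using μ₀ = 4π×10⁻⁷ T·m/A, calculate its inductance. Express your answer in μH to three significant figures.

L ≈ 78.9 μH

For a thin toroid, L = μ₀N²A/(2πR).
L = (4π×10⁻⁷)(437)²(3.390×10^-4) / (2π×0.164 m) = 7.8949×10^-5 H.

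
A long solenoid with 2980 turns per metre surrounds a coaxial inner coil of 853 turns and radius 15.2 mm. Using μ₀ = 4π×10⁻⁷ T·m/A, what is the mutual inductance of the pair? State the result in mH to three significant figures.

The outer solenoid produces a uniform field B₁ = μ₀n₁I₁ across the inner coil,
so the flux linkage is N₂Φ = N₂B₁A₂ = μ₀n₁N₂A₂·I₁, giving M = μ₀n₁N₂A₂.
A₂ = πr² = π(1.520×10^-2 m)² = 7.258×10^-4 m².
M = (4π×10⁻⁷)(2980)(853)(7.258×10^-4) = 2.319×10^-3 H.

M ≈ 2.32 mH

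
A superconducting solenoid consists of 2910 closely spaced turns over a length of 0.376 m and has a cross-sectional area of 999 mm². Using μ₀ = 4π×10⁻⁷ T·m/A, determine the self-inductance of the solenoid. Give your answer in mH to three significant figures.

A = 999 mm² = 9.990×10^-4 m².
For a long solenoid, L = μ₀N²A/ℓ.
L = (4π×10⁻⁷)(2910)²(9.990×10^-4)/(0.376 m) = 2.827×10^-2 H.

L ≈ 28.3 mH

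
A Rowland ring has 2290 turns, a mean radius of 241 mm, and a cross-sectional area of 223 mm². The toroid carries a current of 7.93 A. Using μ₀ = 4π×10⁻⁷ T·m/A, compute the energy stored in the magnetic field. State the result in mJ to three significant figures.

L = μ₀N²A/(2πR) = (4π×10⁻⁷)(2290)²(2.230×10^-4)/(2π×0.241) = 9.7048×10^-4 H.
U = ½LI² = ½(9.7048×10^-4)(7.93)² = 3.051×10^-2 J.

U ≈ 30.5 mJ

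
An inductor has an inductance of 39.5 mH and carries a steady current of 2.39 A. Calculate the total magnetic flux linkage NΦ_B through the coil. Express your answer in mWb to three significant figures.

NΦ_B ≈ 94.4 mWb

From L = NΦ_B/I, the flux linkage is NΦ_B = LI.
NΦ_B = (3.950×10^-2 H)(2.39 A) = 9.441×10^-2 Wb.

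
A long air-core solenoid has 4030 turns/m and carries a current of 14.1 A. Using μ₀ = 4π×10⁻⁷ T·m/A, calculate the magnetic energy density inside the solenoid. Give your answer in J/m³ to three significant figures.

B = μ₀nI = (4π×10⁻⁷)(4.030×10^3)(14.1) = 7.141×10^-2 T.
u = B²/(2μ₀) = (7.141×10^-2)²/(2×4π×10⁻⁷) = 2.029×10^3 J/m³.

u ≈ 2030 J/m³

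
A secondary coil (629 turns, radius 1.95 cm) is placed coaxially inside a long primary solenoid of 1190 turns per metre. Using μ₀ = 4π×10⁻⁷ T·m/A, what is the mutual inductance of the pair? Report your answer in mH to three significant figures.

The outer solenoid produces a uniform field B₁ = μ₀n₁I₁ across the inner coil,
so the flux linkage is N₂Φ = N₂B₁A₂ = μ₀n₁N₂A₂·I₁, giving M = μ₀n₁N₂A₂.
A₂ = πr² = π(1.950×10^-2 m)² = 1.1946×10^-3 m².
M = (4π×10⁻⁷)(1190)(629)(1.1946×10^-3) = 1.124×10^-3 H.

M ≈ 1.12 mH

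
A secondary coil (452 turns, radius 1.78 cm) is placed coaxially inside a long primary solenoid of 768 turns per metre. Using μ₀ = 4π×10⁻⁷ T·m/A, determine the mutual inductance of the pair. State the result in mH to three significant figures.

The outer solenoid produces a uniform field B₁ = μ₀n₁I₁ across the inner coil,
so the flux linkage is N₂Φ = N₂B₁A₂ = μ₀n₁N₂A₂·I₁, giving M = μ₀n₁N₂A₂.
A₂ = πr² = π(1.780×10^-2 m)² = 9.954×10^-4 m².
M = (4π×10⁻⁷)(768)(452)(9.954×10^-4) = 4.342×10^-4 H.

M ≈ 0.434 mH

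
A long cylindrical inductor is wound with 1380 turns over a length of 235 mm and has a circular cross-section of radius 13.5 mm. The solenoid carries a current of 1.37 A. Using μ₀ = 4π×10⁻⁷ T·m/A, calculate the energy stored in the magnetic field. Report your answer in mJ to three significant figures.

U ≈ 5.47 mJ

A = πr² = π(1.350×10^-2 m)² = 5.726×10^-4 m².
L = μ₀N²A/ℓ = (4π×10⁻⁷)(1380)²(5.726×10^-4)/(0.235) = 5.831×10^-3 H.
U = ½LI² = ½(5.831×10^-3)(1.37)² = 5.472×10^-3 J.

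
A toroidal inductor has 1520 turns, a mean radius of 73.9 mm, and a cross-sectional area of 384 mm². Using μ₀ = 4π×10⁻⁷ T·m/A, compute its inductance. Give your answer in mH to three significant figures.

L ≈ 2.40 mH

For a thin toroid, L = μ₀N²A/(2πR).
L = (4π×10⁻⁷)(1520)²(3.840×10^-4) / (2π×7.390×10^-2 m) = 2.401×10^-3 H.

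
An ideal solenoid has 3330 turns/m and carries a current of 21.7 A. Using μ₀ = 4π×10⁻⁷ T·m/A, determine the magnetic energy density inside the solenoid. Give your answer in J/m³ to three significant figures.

u ≈ 3280 J/m³

B = μ₀nI = (4π×10⁻⁷)(3.330×10^3)(21.7) = 9.081×10^-2 T.
u = B²/(2μ₀) = (9.081×10^-2)²/(2×4π×10⁻⁷) = 3.281×10^3 J/m³.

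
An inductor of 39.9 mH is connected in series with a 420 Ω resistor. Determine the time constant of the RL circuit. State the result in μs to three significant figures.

τ = L/R = (3.990×10^-2 H)/(420 Ω) = 9.500×10^-5 s.

τ ≈ 95.0 μs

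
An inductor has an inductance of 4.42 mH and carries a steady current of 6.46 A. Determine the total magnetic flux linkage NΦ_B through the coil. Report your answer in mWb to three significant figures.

NΦ_B ≈ 28.6 mWb

From L = NΦ_B/I, the flux linkage is NΦ_B = LI.
NΦ_B = (4.420×10^-3 H)(6.46 A) = 2.855×10^-2 Wb.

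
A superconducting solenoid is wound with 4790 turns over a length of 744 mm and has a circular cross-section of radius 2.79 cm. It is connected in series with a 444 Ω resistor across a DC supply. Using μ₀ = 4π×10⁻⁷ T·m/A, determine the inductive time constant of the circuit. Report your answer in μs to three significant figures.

A = πr² = π(2.790×10^-2 m)² = 2.445×10^-3 m².
L = μ₀N²A/ℓ = (4π×10⁻⁷)(4790)²(2.445×10^-3)/(0.744) = 9.477×10^-2 H.
τ = L/R = (9.477×10^-2)/(444) = 2.134×10^-4 s.

τ ≈ 213 μs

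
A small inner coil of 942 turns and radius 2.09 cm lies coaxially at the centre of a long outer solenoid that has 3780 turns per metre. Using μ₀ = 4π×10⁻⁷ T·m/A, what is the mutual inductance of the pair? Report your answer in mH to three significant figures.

M ≈ 6.14 mH

The outer solenoid produces a uniform field B₁ = μ₀n₁I₁ across the inner coil,
so the flux linkage is N₂Φ = N₂B₁A₂ = μ₀n₁N₂A₂·I₁, giving M = μ₀n₁N₂A₂.
A₂ = πr² = π(2.090×10^-2 m)² = 1.372×10^-3 m².
M = (4π×10⁻⁷)(3780)(942)(1.372×10^-3) = 6.140×10^-3 H.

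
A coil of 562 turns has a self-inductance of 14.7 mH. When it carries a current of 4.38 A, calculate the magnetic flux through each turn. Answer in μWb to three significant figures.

Φ_B ≈ 115 μWb

From L = NΦ_B/I, the flux per turn is Φ_B = LI/N.
Φ_B = (1.470×10^-2 H)(4.38 A)/562 = 1.146×10^-4 Wb.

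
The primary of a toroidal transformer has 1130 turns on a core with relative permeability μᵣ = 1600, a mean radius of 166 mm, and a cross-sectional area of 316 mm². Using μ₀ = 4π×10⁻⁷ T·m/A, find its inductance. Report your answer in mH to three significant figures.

For a thin toroid, L = μ₀μᵣN²A/(2πR).
L = (4π×10⁻⁷)(1600)(1130)²(3.160×10^-4) / (2π×0.166 m) = 0.7778 H.

L ≈ 778 mH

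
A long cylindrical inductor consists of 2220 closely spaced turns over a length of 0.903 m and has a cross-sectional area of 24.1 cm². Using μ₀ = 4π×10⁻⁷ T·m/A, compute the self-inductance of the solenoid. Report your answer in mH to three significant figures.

A = 24.1 cm² = 2.410×10^-3 m².
For a long solenoid, L = μ₀N²A/ℓ.
L = (4π×10⁻⁷)(2220)²(2.410×10^-3)/(0.903 m) = 1.653×10^-2 H.

L ≈ 16.5 mH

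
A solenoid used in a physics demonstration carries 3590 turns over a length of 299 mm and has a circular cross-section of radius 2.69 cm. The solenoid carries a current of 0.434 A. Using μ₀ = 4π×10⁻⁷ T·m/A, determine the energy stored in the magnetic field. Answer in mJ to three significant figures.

U ≈ 11.6 mJ

A = πr² = π(2.690×10^-2 m)² = 2.273×10^-3 m².
L = μ₀N²A/ℓ = (4π×10⁻⁷)(3590)²(2.273×10^-3)/(0.299) = 0.1231 H.
U = ½LI² = ½(0.1231)(0.434)² = 1.160×10^-2 J.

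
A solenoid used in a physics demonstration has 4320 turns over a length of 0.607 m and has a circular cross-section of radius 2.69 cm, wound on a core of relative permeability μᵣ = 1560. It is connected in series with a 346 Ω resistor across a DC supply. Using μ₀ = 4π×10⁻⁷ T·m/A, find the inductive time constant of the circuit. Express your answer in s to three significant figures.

τ ≈ 0.396 s

A = πr² = π(2.690×10^-2 m)² = 2.273×10^-3 m².
L = μ₀μᵣN²A/ℓ = (4π×10⁻⁷)(1560)(4320)²(2.273×10^-3)/(0.607) = 137 H.
τ = L/R = (137)/(346) = 0.396 s.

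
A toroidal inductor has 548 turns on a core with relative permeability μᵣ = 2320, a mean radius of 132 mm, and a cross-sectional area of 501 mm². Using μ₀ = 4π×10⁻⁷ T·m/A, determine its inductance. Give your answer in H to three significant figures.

For a thin toroid, L = μ₀μᵣN²A/(2πR).
L = (4π×10⁻⁷)(2320)(548)²(5.010×10^-4) / (2π×0.132 m) = 0.5289 H.

L ≈ 0.529 H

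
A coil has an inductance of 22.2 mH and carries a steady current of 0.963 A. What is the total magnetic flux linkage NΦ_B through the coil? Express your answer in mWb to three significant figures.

NΦ_B ≈ 21.4 mWb

From L = NΦ_B/I, the flux linkage is NΦ_B = LI.
NΦ_B = (2.220×10^-2 H)(0.963 A) = 2.138×10^-2 Wb.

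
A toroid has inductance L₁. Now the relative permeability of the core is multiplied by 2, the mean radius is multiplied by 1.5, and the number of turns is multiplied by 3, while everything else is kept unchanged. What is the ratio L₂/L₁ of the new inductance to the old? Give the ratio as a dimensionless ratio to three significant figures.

L₂/L₁ = 12.0

For a toroid, L ∝ μᵣN²A/R.
L₂/L₁ = (2) × (1.5)^-1 × (3)^2 = 12.0.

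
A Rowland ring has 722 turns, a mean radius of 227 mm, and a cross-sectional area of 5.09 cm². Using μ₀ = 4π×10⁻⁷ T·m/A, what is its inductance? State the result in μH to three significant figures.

For a thin toroid, L = μ₀N²A/(2πR).
L = (4π×10⁻⁷)(722)²(5.090×10^-4) / (2π×0.227 m) = 2.338×10^-4 H.

L ≈ 234 μH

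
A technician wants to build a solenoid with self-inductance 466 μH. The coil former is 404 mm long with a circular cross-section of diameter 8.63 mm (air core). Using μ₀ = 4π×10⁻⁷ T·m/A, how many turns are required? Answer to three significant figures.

N ≈ 1600 turns

A = π(d/2)² = π(4.315×10^-3 m)² = 5.849×10^-5 m².
From L = μ₀N²A/ℓ, N = √(Lℓ / (μ₀A)).
N = √[(4.660×10^-4)(0.404) / ((4π×10⁻⁷)×5.849×10^-5)] = √(2.561×10^6) ≈ 1600.4.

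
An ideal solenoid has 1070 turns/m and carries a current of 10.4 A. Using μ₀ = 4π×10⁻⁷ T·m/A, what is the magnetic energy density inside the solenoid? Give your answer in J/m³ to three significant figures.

B = μ₀nI = (4π×10⁻⁷)(1.070×10^3)(10.4) = 1.398×10^-2 T.
u = B²/(2μ₀) = (1.398×10^-2)²/(2×4π×10⁻⁷) = 77.81 J/m³.

u ≈ 77.8 J/m³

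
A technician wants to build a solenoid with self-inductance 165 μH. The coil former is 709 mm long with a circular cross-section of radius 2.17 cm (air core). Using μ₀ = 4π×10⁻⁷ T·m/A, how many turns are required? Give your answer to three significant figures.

A = πr² = π(2.170×10^-2 m)² = 1.479×10^-3 m².
From L = μ₀N²A/ℓ, N = √(Lℓ / (μ₀A)).
N = √[(1.650×10^-4)(0.709) / ((4π×10⁻⁷)×1.479×10^-3)] = √(6.293×10^4) ≈ 250.9.

N ≈ 251 turns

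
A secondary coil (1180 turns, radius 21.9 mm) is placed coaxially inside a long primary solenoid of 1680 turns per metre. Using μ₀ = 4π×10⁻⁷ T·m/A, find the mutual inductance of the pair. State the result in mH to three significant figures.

The outer solenoid produces a uniform field B₁ = μ₀n₁I₁ across the inner coil,
so the flux linkage is N₂Φ = N₂B₁A₂ = μ₀n₁N₂A₂·I₁, giving M = μ₀n₁N₂A₂.
A₂ = πr² = π(2.190×10^-2 m)² = 1.507×10^-3 m².
M = (4π×10⁻⁷)(1680)(1180)(1.507×10^-3) = 3.754×10^-3 H.

M ≈ 3.75 mH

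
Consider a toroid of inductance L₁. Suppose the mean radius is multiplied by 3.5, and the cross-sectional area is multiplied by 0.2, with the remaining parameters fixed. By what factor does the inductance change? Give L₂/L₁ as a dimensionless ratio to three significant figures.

L₂/L₁ = 0.0571

For a toroid, L ∝ μᵣN²A/R.
L₂/L₁ = (3.5)^-1 × (0.2) = 0.0571.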